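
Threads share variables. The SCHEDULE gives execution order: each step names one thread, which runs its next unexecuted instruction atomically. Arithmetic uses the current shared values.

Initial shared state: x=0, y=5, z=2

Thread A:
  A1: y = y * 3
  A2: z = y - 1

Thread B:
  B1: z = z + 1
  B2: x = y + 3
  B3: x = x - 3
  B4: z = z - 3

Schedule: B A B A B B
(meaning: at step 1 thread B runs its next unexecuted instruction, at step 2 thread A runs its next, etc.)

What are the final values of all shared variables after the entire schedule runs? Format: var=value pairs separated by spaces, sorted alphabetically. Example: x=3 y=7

Answer: x=15 y=15 z=11

Derivation:
Step 1: thread B executes B1 (z = z + 1). Shared: x=0 y=5 z=3. PCs: A@0 B@1
Step 2: thread A executes A1 (y = y * 3). Shared: x=0 y=15 z=3. PCs: A@1 B@1
Step 3: thread B executes B2 (x = y + 3). Shared: x=18 y=15 z=3. PCs: A@1 B@2
Step 4: thread A executes A2 (z = y - 1). Shared: x=18 y=15 z=14. PCs: A@2 B@2
Step 5: thread B executes B3 (x = x - 3). Shared: x=15 y=15 z=14. PCs: A@2 B@3
Step 6: thread B executes B4 (z = z - 3). Shared: x=15 y=15 z=11. PCs: A@2 B@4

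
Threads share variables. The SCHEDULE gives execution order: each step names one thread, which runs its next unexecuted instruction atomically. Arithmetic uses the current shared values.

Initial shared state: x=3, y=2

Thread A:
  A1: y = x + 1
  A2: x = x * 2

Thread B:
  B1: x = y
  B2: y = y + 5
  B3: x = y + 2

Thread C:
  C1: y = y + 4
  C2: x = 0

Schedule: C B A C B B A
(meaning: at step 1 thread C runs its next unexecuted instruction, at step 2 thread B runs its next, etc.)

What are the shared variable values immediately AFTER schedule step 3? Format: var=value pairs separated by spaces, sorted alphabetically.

Step 1: thread C executes C1 (y = y + 4). Shared: x=3 y=6. PCs: A@0 B@0 C@1
Step 2: thread B executes B1 (x = y). Shared: x=6 y=6. PCs: A@0 B@1 C@1
Step 3: thread A executes A1 (y = x + 1). Shared: x=6 y=7. PCs: A@1 B@1 C@1

Answer: x=6 y=7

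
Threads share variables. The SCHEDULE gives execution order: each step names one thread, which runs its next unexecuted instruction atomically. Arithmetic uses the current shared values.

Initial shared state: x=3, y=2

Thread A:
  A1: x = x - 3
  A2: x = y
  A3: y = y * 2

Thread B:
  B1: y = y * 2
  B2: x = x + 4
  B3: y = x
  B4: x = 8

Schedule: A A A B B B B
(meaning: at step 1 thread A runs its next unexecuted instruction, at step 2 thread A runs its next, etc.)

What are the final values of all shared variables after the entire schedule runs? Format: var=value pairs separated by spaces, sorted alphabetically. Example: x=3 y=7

Answer: x=8 y=6

Derivation:
Step 1: thread A executes A1 (x = x - 3). Shared: x=0 y=2. PCs: A@1 B@0
Step 2: thread A executes A2 (x = y). Shared: x=2 y=2. PCs: A@2 B@0
Step 3: thread A executes A3 (y = y * 2). Shared: x=2 y=4. PCs: A@3 B@0
Step 4: thread B executes B1 (y = y * 2). Shared: x=2 y=8. PCs: A@3 B@1
Step 5: thread B executes B2 (x = x + 4). Shared: x=6 y=8. PCs: A@3 B@2
Step 6: thread B executes B3 (y = x). Shared: x=6 y=6. PCs: A@3 B@3
Step 7: thread B executes B4 (x = 8). Shared: x=8 y=6. PCs: A@3 B@4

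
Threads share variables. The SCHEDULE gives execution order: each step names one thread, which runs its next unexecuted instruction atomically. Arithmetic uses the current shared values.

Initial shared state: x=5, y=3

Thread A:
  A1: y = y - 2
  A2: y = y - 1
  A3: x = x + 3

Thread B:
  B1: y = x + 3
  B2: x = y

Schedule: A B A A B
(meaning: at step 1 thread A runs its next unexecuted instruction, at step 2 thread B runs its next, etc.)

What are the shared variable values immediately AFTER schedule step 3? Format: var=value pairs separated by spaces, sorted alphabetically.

Answer: x=5 y=7

Derivation:
Step 1: thread A executes A1 (y = y - 2). Shared: x=5 y=1. PCs: A@1 B@0
Step 2: thread B executes B1 (y = x + 3). Shared: x=5 y=8. PCs: A@1 B@1
Step 3: thread A executes A2 (y = y - 1). Shared: x=5 y=7. PCs: A@2 B@1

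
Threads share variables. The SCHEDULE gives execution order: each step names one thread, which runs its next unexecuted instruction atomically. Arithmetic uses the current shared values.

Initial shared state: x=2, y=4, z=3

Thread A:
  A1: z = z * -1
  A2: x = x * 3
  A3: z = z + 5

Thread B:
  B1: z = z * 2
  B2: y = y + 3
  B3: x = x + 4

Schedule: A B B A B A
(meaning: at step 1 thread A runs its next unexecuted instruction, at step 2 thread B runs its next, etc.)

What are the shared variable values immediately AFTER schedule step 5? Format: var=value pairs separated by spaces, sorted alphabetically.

Step 1: thread A executes A1 (z = z * -1). Shared: x=2 y=4 z=-3. PCs: A@1 B@0
Step 2: thread B executes B1 (z = z * 2). Shared: x=2 y=4 z=-6. PCs: A@1 B@1
Step 3: thread B executes B2 (y = y + 3). Shared: x=2 y=7 z=-6. PCs: A@1 B@2
Step 4: thread A executes A2 (x = x * 3). Shared: x=6 y=7 z=-6. PCs: A@2 B@2
Step 5: thread B executes B3 (x = x + 4). Shared: x=10 y=7 z=-6. PCs: A@2 B@3

Answer: x=10 y=7 z=-6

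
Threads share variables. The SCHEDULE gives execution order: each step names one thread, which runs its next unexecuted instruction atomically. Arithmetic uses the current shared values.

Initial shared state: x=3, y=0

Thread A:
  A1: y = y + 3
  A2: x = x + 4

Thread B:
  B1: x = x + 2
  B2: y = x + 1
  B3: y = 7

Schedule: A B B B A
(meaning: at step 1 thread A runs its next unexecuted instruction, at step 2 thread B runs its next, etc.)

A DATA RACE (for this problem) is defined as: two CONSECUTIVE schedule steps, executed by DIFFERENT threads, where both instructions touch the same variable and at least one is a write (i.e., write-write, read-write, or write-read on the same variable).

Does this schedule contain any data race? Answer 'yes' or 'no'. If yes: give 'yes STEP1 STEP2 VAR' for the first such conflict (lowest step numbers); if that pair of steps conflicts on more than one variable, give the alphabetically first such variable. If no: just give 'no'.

Steps 1,2: A(r=y,w=y) vs B(r=x,w=x). No conflict.
Steps 2,3: same thread (B). No race.
Steps 3,4: same thread (B). No race.
Steps 4,5: B(r=-,w=y) vs A(r=x,w=x). No conflict.

Answer: no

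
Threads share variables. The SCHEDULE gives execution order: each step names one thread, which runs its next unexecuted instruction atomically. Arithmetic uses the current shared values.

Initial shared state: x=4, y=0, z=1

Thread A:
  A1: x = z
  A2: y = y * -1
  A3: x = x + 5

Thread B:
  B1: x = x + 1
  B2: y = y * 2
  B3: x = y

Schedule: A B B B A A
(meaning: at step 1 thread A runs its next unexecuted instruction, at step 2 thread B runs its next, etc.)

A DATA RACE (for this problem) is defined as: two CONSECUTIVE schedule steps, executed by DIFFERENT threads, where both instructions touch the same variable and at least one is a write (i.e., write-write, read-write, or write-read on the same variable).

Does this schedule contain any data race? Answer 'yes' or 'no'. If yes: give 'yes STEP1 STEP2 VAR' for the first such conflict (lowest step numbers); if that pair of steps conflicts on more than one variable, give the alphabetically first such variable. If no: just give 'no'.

Answer: yes 1 2 x

Derivation:
Steps 1,2: A(x = z) vs B(x = x + 1). RACE on x (W-W).
Steps 2,3: same thread (B). No race.
Steps 3,4: same thread (B). No race.
Steps 4,5: B(x = y) vs A(y = y * -1). RACE on y (R-W).
Steps 5,6: same thread (A). No race.
First conflict at steps 1,2.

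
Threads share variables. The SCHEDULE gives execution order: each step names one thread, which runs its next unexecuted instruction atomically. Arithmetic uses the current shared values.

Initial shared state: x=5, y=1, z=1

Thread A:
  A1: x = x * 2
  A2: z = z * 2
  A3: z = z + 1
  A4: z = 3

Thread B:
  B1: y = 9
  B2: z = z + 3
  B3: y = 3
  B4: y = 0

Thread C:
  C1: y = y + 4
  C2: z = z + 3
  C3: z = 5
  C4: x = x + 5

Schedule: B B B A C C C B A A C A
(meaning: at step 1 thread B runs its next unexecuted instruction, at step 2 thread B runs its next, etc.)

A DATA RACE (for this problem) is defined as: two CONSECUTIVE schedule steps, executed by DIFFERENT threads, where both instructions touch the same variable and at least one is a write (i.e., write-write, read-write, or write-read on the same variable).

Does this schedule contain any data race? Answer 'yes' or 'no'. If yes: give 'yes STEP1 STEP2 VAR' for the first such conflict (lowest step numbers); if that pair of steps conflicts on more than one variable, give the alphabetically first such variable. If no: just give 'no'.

Answer: no

Derivation:
Steps 1,2: same thread (B). No race.
Steps 2,3: same thread (B). No race.
Steps 3,4: B(r=-,w=y) vs A(r=x,w=x). No conflict.
Steps 4,5: A(r=x,w=x) vs C(r=y,w=y). No conflict.
Steps 5,6: same thread (C). No race.
Steps 6,7: same thread (C). No race.
Steps 7,8: C(r=-,w=z) vs B(r=-,w=y). No conflict.
Steps 8,9: B(r=-,w=y) vs A(r=z,w=z). No conflict.
Steps 9,10: same thread (A). No race.
Steps 10,11: A(r=z,w=z) vs C(r=x,w=x). No conflict.
Steps 11,12: C(r=x,w=x) vs A(r=-,w=z). No conflict.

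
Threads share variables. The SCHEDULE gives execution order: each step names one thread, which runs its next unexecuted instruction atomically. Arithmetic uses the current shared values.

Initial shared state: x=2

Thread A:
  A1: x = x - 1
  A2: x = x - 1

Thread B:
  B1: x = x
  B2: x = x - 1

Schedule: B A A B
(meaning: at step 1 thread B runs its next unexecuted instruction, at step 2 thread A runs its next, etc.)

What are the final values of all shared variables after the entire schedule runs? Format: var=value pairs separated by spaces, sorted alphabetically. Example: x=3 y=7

Answer: x=-1

Derivation:
Step 1: thread B executes B1 (x = x). Shared: x=2. PCs: A@0 B@1
Step 2: thread A executes A1 (x = x - 1). Shared: x=1. PCs: A@1 B@1
Step 3: thread A executes A2 (x = x - 1). Shared: x=0. PCs: A@2 B@1
Step 4: thread B executes B2 (x = x - 1). Shared: x=-1. PCs: A@2 B@2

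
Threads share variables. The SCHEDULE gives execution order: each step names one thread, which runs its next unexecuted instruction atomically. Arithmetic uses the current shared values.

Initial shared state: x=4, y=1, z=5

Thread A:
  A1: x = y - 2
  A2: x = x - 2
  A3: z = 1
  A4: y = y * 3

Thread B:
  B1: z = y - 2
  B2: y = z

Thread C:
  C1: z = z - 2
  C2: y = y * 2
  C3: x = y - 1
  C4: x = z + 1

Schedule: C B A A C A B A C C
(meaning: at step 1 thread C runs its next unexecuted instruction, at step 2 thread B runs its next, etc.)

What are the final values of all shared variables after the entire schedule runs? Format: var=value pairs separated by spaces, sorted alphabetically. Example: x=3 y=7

Step 1: thread C executes C1 (z = z - 2). Shared: x=4 y=1 z=3. PCs: A@0 B@0 C@1
Step 2: thread B executes B1 (z = y - 2). Shared: x=4 y=1 z=-1. PCs: A@0 B@1 C@1
Step 3: thread A executes A1 (x = y - 2). Shared: x=-1 y=1 z=-1. PCs: A@1 B@1 C@1
Step 4: thread A executes A2 (x = x - 2). Shared: x=-3 y=1 z=-1. PCs: A@2 B@1 C@1
Step 5: thread C executes C2 (y = y * 2). Shared: x=-3 y=2 z=-1. PCs: A@2 B@1 C@2
Step 6: thread A executes A3 (z = 1). Shared: x=-3 y=2 z=1. PCs: A@3 B@1 C@2
Step 7: thread B executes B2 (y = z). Shared: x=-3 y=1 z=1. PCs: A@3 B@2 C@2
Step 8: thread A executes A4 (y = y * 3). Shared: x=-3 y=3 z=1. PCs: A@4 B@2 C@2
Step 9: thread C executes C3 (x = y - 1). Shared: x=2 y=3 z=1. PCs: A@4 B@2 C@3
Step 10: thread C executes C4 (x = z + 1). Shared: x=2 y=3 z=1. PCs: A@4 B@2 C@4

Answer: x=2 y=3 z=1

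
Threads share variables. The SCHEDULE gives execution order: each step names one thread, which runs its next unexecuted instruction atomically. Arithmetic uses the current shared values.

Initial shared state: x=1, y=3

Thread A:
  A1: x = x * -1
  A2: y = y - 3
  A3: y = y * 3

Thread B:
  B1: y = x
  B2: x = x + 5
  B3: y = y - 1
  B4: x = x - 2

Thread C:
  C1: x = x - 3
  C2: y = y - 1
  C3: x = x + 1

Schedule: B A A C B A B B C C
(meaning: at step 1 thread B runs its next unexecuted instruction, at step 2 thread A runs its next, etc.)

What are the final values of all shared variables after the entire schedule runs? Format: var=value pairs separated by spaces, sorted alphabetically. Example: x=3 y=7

Step 1: thread B executes B1 (y = x). Shared: x=1 y=1. PCs: A@0 B@1 C@0
Step 2: thread A executes A1 (x = x * -1). Shared: x=-1 y=1. PCs: A@1 B@1 C@0
Step 3: thread A executes A2 (y = y - 3). Shared: x=-1 y=-2. PCs: A@2 B@1 C@0
Step 4: thread C executes C1 (x = x - 3). Shared: x=-4 y=-2. PCs: A@2 B@1 C@1
Step 5: thread B executes B2 (x = x + 5). Shared: x=1 y=-2. PCs: A@2 B@2 C@1
Step 6: thread A executes A3 (y = y * 3). Shared: x=1 y=-6. PCs: A@3 B@2 C@1
Step 7: thread B executes B3 (y = y - 1). Shared: x=1 y=-7. PCs: A@3 B@3 C@1
Step 8: thread B executes B4 (x = x - 2). Shared: x=-1 y=-7. PCs: A@3 B@4 C@1
Step 9: thread C executes C2 (y = y - 1). Shared: x=-1 y=-8. PCs: A@3 B@4 C@2
Step 10: thread C executes C3 (x = x + 1). Shared: x=0 y=-8. PCs: A@3 B@4 C@3

Answer: x=0 y=-8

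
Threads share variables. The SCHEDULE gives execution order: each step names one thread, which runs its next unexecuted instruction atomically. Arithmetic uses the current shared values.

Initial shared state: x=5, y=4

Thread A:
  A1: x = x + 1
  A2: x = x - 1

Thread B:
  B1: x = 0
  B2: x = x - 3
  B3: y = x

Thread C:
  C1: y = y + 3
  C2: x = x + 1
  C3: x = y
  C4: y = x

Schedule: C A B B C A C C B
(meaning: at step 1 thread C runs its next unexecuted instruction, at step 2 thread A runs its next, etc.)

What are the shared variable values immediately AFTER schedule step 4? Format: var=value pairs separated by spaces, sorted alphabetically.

Answer: x=-3 y=7

Derivation:
Step 1: thread C executes C1 (y = y + 3). Shared: x=5 y=7. PCs: A@0 B@0 C@1
Step 2: thread A executes A1 (x = x + 1). Shared: x=6 y=7. PCs: A@1 B@0 C@1
Step 3: thread B executes B1 (x = 0). Shared: x=0 y=7. PCs: A@1 B@1 C@1
Step 4: thread B executes B2 (x = x - 3). Shared: x=-3 y=7. PCs: A@1 B@2 C@1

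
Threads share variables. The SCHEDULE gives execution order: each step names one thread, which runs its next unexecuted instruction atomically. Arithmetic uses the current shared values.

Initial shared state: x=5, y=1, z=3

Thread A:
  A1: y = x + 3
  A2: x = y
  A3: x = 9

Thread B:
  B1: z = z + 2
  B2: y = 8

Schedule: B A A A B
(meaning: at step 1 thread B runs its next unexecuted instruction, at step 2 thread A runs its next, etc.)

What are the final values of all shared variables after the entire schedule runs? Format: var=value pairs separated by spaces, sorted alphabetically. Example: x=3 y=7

Step 1: thread B executes B1 (z = z + 2). Shared: x=5 y=1 z=5. PCs: A@0 B@1
Step 2: thread A executes A1 (y = x + 3). Shared: x=5 y=8 z=5. PCs: A@1 B@1
Step 3: thread A executes A2 (x = y). Shared: x=8 y=8 z=5. PCs: A@2 B@1
Step 4: thread A executes A3 (x = 9). Shared: x=9 y=8 z=5. PCs: A@3 B@1
Step 5: thread B executes B2 (y = 8). Shared: x=9 y=8 z=5. PCs: A@3 B@2

Answer: x=9 y=8 z=5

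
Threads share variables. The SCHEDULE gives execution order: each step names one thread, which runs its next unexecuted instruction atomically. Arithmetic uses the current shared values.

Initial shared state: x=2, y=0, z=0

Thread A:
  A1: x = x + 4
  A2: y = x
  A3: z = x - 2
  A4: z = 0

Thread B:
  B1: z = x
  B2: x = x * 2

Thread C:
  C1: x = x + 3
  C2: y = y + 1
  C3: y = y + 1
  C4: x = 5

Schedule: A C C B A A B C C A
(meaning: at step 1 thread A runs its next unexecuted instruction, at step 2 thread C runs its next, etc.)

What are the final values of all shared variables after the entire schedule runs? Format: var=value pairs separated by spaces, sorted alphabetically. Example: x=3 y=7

Step 1: thread A executes A1 (x = x + 4). Shared: x=6 y=0 z=0. PCs: A@1 B@0 C@0
Step 2: thread C executes C1 (x = x + 3). Shared: x=9 y=0 z=0. PCs: A@1 B@0 C@1
Step 3: thread C executes C2 (y = y + 1). Shared: x=9 y=1 z=0. PCs: A@1 B@0 C@2
Step 4: thread B executes B1 (z = x). Shared: x=9 y=1 z=9. PCs: A@1 B@1 C@2
Step 5: thread A executes A2 (y = x). Shared: x=9 y=9 z=9. PCs: A@2 B@1 C@2
Step 6: thread A executes A3 (z = x - 2). Shared: x=9 y=9 z=7. PCs: A@3 B@1 C@2
Step 7: thread B executes B2 (x = x * 2). Shared: x=18 y=9 z=7. PCs: A@3 B@2 C@2
Step 8: thread C executes C3 (y = y + 1). Shared: x=18 y=10 z=7. PCs: A@3 B@2 C@3
Step 9: thread C executes C4 (x = 5). Shared: x=5 y=10 z=7. PCs: A@3 B@2 C@4
Step 10: thread A executes A4 (z = 0). Shared: x=5 y=10 z=0. PCs: A@4 B@2 C@4

Answer: x=5 y=10 z=0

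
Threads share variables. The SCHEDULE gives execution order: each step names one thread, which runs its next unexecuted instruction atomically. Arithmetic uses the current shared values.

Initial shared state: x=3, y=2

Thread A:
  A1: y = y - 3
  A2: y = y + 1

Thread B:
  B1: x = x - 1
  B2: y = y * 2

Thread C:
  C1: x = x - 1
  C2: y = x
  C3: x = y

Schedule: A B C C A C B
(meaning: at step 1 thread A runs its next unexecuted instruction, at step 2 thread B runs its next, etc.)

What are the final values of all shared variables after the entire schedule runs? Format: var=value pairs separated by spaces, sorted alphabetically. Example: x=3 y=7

Step 1: thread A executes A1 (y = y - 3). Shared: x=3 y=-1. PCs: A@1 B@0 C@0
Step 2: thread B executes B1 (x = x - 1). Shared: x=2 y=-1. PCs: A@1 B@1 C@0
Step 3: thread C executes C1 (x = x - 1). Shared: x=1 y=-1. PCs: A@1 B@1 C@1
Step 4: thread C executes C2 (y = x). Shared: x=1 y=1. PCs: A@1 B@1 C@2
Step 5: thread A executes A2 (y = y + 1). Shared: x=1 y=2. PCs: A@2 B@1 C@2
Step 6: thread C executes C3 (x = y). Shared: x=2 y=2. PCs: A@2 B@1 C@3
Step 7: thread B executes B2 (y = y * 2). Shared: x=2 y=4. PCs: A@2 B@2 C@3

Answer: x=2 y=4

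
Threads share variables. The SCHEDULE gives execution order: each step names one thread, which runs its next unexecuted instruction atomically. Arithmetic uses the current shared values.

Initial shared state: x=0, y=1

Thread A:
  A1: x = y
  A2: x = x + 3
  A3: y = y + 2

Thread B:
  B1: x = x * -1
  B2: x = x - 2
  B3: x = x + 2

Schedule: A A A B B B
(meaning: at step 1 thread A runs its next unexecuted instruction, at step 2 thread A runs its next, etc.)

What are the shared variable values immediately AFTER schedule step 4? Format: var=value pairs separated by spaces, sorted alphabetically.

Answer: x=-4 y=3

Derivation:
Step 1: thread A executes A1 (x = y). Shared: x=1 y=1. PCs: A@1 B@0
Step 2: thread A executes A2 (x = x + 3). Shared: x=4 y=1. PCs: A@2 B@0
Step 3: thread A executes A3 (y = y + 2). Shared: x=4 y=3. PCs: A@3 B@0
Step 4: thread B executes B1 (x = x * -1). Shared: x=-4 y=3. PCs: A@3 B@1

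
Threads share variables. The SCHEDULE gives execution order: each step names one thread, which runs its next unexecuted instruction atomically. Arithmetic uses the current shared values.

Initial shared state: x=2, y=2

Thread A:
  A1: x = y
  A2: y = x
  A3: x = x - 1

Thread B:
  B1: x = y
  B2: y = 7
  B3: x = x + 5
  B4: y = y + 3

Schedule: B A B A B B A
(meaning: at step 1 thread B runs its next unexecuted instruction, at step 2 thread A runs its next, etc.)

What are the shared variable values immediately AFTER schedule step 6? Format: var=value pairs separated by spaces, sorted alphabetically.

Step 1: thread B executes B1 (x = y). Shared: x=2 y=2. PCs: A@0 B@1
Step 2: thread A executes A1 (x = y). Shared: x=2 y=2. PCs: A@1 B@1
Step 3: thread B executes B2 (y = 7). Shared: x=2 y=7. PCs: A@1 B@2
Step 4: thread A executes A2 (y = x). Shared: x=2 y=2. PCs: A@2 B@2
Step 5: thread B executes B3 (x = x + 5). Shared: x=7 y=2. PCs: A@2 B@3
Step 6: thread B executes B4 (y = y + 3). Shared: x=7 y=5. PCs: A@2 B@4

Answer: x=7 y=5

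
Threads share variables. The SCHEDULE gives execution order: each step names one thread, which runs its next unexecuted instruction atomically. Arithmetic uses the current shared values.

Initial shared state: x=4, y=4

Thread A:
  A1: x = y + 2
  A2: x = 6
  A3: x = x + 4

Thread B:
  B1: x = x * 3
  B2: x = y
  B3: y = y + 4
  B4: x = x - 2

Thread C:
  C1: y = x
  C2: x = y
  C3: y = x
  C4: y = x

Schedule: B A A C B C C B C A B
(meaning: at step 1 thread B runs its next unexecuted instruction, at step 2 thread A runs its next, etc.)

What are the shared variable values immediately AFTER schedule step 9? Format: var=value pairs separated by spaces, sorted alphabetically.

Step 1: thread B executes B1 (x = x * 3). Shared: x=12 y=4. PCs: A@0 B@1 C@0
Step 2: thread A executes A1 (x = y + 2). Shared: x=6 y=4. PCs: A@1 B@1 C@0
Step 3: thread A executes A2 (x = 6). Shared: x=6 y=4. PCs: A@2 B@1 C@0
Step 4: thread C executes C1 (y = x). Shared: x=6 y=6. PCs: A@2 B@1 C@1
Step 5: thread B executes B2 (x = y). Shared: x=6 y=6. PCs: A@2 B@2 C@1
Step 6: thread C executes C2 (x = y). Shared: x=6 y=6. PCs: A@2 B@2 C@2
Step 7: thread C executes C3 (y = x). Shared: x=6 y=6. PCs: A@2 B@2 C@3
Step 8: thread B executes B3 (y = y + 4). Shared: x=6 y=10. PCs: A@2 B@3 C@3
Step 9: thread C executes C4 (y = x). Shared: x=6 y=6. PCs: A@2 B@3 C@4

Answer: x=6 y=6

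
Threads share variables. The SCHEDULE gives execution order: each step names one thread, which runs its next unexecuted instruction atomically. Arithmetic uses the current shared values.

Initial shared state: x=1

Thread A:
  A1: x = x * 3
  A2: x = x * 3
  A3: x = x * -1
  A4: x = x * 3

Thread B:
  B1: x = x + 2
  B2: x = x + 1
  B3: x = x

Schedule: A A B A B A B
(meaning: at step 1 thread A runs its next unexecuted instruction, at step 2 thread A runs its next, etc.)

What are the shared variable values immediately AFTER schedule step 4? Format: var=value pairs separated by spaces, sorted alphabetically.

Step 1: thread A executes A1 (x = x * 3). Shared: x=3. PCs: A@1 B@0
Step 2: thread A executes A2 (x = x * 3). Shared: x=9. PCs: A@2 B@0
Step 3: thread B executes B1 (x = x + 2). Shared: x=11. PCs: A@2 B@1
Step 4: thread A executes A3 (x = x * -1). Shared: x=-11. PCs: A@3 B@1

Answer: x=-11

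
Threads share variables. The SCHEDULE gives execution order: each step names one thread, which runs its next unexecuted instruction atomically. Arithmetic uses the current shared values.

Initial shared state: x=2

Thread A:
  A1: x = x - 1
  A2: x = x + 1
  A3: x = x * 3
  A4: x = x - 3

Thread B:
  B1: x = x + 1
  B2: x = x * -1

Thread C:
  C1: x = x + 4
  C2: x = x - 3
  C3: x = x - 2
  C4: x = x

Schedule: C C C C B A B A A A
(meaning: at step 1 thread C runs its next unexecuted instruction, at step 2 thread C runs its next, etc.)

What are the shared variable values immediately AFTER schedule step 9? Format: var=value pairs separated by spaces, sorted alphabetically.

Step 1: thread C executes C1 (x = x + 4). Shared: x=6. PCs: A@0 B@0 C@1
Step 2: thread C executes C2 (x = x - 3). Shared: x=3. PCs: A@0 B@0 C@2
Step 3: thread C executes C3 (x = x - 2). Shared: x=1. PCs: A@0 B@0 C@3
Step 4: thread C executes C4 (x = x). Shared: x=1. PCs: A@0 B@0 C@4
Step 5: thread B executes B1 (x = x + 1). Shared: x=2. PCs: A@0 B@1 C@4
Step 6: thread A executes A1 (x = x - 1). Shared: x=1. PCs: A@1 B@1 C@4
Step 7: thread B executes B2 (x = x * -1). Shared: x=-1. PCs: A@1 B@2 C@4
Step 8: thread A executes A2 (x = x + 1). Shared: x=0. PCs: A@2 B@2 C@4
Step 9: thread A executes A3 (x = x * 3). Shared: x=0. PCs: A@3 B@2 C@4

Answer: x=0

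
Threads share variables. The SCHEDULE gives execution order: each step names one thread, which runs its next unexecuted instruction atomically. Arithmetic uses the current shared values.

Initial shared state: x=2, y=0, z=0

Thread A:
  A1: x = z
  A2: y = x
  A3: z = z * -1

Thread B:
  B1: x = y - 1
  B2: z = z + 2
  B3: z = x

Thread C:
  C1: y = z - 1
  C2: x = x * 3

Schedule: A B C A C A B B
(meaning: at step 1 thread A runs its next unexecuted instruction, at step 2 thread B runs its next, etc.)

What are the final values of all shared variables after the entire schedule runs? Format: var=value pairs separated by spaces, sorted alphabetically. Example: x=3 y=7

Answer: x=-3 y=-1 z=-3

Derivation:
Step 1: thread A executes A1 (x = z). Shared: x=0 y=0 z=0. PCs: A@1 B@0 C@0
Step 2: thread B executes B1 (x = y - 1). Shared: x=-1 y=0 z=0. PCs: A@1 B@1 C@0
Step 3: thread C executes C1 (y = z - 1). Shared: x=-1 y=-1 z=0. PCs: A@1 B@1 C@1
Step 4: thread A executes A2 (y = x). Shared: x=-1 y=-1 z=0. PCs: A@2 B@1 C@1
Step 5: thread C executes C2 (x = x * 3). Shared: x=-3 y=-1 z=0. PCs: A@2 B@1 C@2
Step 6: thread A executes A3 (z = z * -1). Shared: x=-3 y=-1 z=0. PCs: A@3 B@1 C@2
Step 7: thread B executes B2 (z = z + 2). Shared: x=-3 y=-1 z=2. PCs: A@3 B@2 C@2
Step 8: thread B executes B3 (z = x). Shared: x=-3 y=-1 z=-3. PCs: A@3 B@3 C@2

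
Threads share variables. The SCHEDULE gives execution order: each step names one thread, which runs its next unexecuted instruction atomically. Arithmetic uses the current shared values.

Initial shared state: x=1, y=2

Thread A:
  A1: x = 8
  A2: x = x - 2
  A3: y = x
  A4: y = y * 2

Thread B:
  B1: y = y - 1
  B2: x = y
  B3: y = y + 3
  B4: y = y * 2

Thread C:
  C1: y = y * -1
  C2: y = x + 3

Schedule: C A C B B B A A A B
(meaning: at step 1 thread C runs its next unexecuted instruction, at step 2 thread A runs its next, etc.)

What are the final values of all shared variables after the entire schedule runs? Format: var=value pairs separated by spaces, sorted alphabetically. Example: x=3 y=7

Answer: x=8 y=32

Derivation:
Step 1: thread C executes C1 (y = y * -1). Shared: x=1 y=-2. PCs: A@0 B@0 C@1
Step 2: thread A executes A1 (x = 8). Shared: x=8 y=-2. PCs: A@1 B@0 C@1
Step 3: thread C executes C2 (y = x + 3). Shared: x=8 y=11. PCs: A@1 B@0 C@2
Step 4: thread B executes B1 (y = y - 1). Shared: x=8 y=10. PCs: A@1 B@1 C@2
Step 5: thread B executes B2 (x = y). Shared: x=10 y=10. PCs: A@1 B@2 C@2
Step 6: thread B executes B3 (y = y + 3). Shared: x=10 y=13. PCs: A@1 B@3 C@2
Step 7: thread A executes A2 (x = x - 2). Shared: x=8 y=13. PCs: A@2 B@3 C@2
Step 8: thread A executes A3 (y = x). Shared: x=8 y=8. PCs: A@3 B@3 C@2
Step 9: thread A executes A4 (y = y * 2). Shared: x=8 y=16. PCs: A@4 B@3 C@2
Step 10: thread B executes B4 (y = y * 2). Shared: x=8 y=32. PCs: A@4 B@4 C@2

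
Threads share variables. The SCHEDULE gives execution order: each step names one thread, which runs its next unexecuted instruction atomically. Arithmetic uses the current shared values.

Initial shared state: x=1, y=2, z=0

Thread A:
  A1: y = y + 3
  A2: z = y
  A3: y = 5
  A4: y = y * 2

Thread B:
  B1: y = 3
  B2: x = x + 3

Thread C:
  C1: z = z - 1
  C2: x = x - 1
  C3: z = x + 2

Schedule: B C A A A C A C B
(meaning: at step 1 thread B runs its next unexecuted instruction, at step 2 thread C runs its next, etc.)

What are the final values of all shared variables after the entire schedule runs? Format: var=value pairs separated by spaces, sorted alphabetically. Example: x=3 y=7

Answer: x=3 y=10 z=2

Derivation:
Step 1: thread B executes B1 (y = 3). Shared: x=1 y=3 z=0. PCs: A@0 B@1 C@0
Step 2: thread C executes C1 (z = z - 1). Shared: x=1 y=3 z=-1. PCs: A@0 B@1 C@1
Step 3: thread A executes A1 (y = y + 3). Shared: x=1 y=6 z=-1. PCs: A@1 B@1 C@1
Step 4: thread A executes A2 (z = y). Shared: x=1 y=6 z=6. PCs: A@2 B@1 C@1
Step 5: thread A executes A3 (y = 5). Shared: x=1 y=5 z=6. PCs: A@3 B@1 C@1
Step 6: thread C executes C2 (x = x - 1). Shared: x=0 y=5 z=6. PCs: A@3 B@1 C@2
Step 7: thread A executes A4 (y = y * 2). Shared: x=0 y=10 z=6. PCs: A@4 B@1 C@2
Step 8: thread C executes C3 (z = x + 2). Shared: x=0 y=10 z=2. PCs: A@4 B@1 C@3
Step 9: thread B executes B2 (x = x + 3). Shared: x=3 y=10 z=2. PCs: A@4 B@2 C@3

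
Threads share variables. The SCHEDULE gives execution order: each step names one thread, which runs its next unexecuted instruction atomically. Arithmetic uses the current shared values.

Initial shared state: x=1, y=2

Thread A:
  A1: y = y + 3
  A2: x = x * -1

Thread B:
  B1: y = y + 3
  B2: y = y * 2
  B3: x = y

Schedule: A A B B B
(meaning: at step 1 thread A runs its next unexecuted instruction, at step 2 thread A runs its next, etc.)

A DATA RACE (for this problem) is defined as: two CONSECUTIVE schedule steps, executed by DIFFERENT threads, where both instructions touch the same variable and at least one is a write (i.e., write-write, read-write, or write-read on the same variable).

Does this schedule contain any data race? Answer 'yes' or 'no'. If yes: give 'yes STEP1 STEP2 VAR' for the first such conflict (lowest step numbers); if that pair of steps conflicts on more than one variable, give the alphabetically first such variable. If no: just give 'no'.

Answer: no

Derivation:
Steps 1,2: same thread (A). No race.
Steps 2,3: A(r=x,w=x) vs B(r=y,w=y). No conflict.
Steps 3,4: same thread (B). No race.
Steps 4,5: same thread (B). No race.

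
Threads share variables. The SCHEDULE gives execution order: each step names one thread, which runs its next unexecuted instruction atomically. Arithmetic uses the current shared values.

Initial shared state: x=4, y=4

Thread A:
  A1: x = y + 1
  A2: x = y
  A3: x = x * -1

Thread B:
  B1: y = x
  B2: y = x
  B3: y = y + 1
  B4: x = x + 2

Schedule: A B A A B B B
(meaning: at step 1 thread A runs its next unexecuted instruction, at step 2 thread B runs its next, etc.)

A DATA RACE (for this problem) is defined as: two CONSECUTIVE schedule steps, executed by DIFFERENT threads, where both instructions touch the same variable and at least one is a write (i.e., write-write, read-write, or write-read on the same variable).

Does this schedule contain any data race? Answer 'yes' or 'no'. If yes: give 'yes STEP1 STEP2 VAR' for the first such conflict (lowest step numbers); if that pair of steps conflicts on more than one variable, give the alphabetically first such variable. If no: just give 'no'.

Steps 1,2: A(x = y + 1) vs B(y = x). RACE on x (W-R), y (R-W). Multiple vars; alphabetically first is x.
Steps 2,3: B(y = x) vs A(x = y). RACE on x (R-W), y (W-R). Multiple vars; alphabetically first is x.
Steps 3,4: same thread (A). No race.
Steps 4,5: A(x = x * -1) vs B(y = x). RACE on x (W-R).
Steps 5,6: same thread (B). No race.
Steps 6,7: same thread (B). No race.
First conflict at steps 1,2.

Answer: yes 1 2 x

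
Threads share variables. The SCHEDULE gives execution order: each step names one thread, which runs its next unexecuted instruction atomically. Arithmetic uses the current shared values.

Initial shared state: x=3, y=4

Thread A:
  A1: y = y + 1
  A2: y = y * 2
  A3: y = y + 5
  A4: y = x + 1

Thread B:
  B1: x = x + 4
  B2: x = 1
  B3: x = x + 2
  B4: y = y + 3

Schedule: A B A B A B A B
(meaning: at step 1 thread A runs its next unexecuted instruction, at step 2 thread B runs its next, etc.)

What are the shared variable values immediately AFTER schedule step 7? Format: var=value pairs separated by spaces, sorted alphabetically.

Answer: x=3 y=4

Derivation:
Step 1: thread A executes A1 (y = y + 1). Shared: x=3 y=5. PCs: A@1 B@0
Step 2: thread B executes B1 (x = x + 4). Shared: x=7 y=5. PCs: A@1 B@1
Step 3: thread A executes A2 (y = y * 2). Shared: x=7 y=10. PCs: A@2 B@1
Step 4: thread B executes B2 (x = 1). Shared: x=1 y=10. PCs: A@2 B@2
Step 5: thread A executes A3 (y = y + 5). Shared: x=1 y=15. PCs: A@3 B@2
Step 6: thread B executes B3 (x = x + 2). Shared: x=3 y=15. PCs: A@3 B@3
Step 7: thread A executes A4 (y = x + 1). Shared: x=3 y=4. PCs: A@4 B@3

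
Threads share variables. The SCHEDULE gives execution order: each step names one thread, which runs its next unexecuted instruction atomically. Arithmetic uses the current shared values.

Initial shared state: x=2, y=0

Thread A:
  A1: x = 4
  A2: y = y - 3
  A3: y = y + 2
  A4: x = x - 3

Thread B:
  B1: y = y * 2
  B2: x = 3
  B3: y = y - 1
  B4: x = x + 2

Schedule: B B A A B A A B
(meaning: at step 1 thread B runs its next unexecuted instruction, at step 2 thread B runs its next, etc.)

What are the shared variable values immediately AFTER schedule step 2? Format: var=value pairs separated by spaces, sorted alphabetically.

Answer: x=3 y=0

Derivation:
Step 1: thread B executes B1 (y = y * 2). Shared: x=2 y=0. PCs: A@0 B@1
Step 2: thread B executes B2 (x = 3). Shared: x=3 y=0. PCs: A@0 B@2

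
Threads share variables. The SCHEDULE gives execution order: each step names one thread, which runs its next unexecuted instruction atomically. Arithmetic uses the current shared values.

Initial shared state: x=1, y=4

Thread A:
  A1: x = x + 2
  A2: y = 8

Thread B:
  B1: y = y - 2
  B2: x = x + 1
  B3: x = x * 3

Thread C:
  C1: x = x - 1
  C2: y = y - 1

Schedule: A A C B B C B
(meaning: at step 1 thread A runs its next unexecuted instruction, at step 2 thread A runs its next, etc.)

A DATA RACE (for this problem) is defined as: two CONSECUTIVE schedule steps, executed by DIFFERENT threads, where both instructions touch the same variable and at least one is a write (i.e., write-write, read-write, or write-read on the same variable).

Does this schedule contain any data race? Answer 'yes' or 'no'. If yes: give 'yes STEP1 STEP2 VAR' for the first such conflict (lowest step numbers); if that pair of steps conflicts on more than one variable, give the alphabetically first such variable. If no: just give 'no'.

Steps 1,2: same thread (A). No race.
Steps 2,3: A(r=-,w=y) vs C(r=x,w=x). No conflict.
Steps 3,4: C(r=x,w=x) vs B(r=y,w=y). No conflict.
Steps 4,5: same thread (B). No race.
Steps 5,6: B(r=x,w=x) vs C(r=y,w=y). No conflict.
Steps 6,7: C(r=y,w=y) vs B(r=x,w=x). No conflict.

Answer: no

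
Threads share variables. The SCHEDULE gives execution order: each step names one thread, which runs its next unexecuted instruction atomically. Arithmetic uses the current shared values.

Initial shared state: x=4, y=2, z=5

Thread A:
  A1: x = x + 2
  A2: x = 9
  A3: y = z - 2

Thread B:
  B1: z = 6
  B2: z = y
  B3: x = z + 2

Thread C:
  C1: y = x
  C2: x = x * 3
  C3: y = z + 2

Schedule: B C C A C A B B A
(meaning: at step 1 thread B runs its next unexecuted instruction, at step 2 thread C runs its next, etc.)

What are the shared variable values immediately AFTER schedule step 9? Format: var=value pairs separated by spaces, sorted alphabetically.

Answer: x=10 y=6 z=8

Derivation:
Step 1: thread B executes B1 (z = 6). Shared: x=4 y=2 z=6. PCs: A@0 B@1 C@0
Step 2: thread C executes C1 (y = x). Shared: x=4 y=4 z=6. PCs: A@0 B@1 C@1
Step 3: thread C executes C2 (x = x * 3). Shared: x=12 y=4 z=6. PCs: A@0 B@1 C@2
Step 4: thread A executes A1 (x = x + 2). Shared: x=14 y=4 z=6. PCs: A@1 B@1 C@2
Step 5: thread C executes C3 (y = z + 2). Shared: x=14 y=8 z=6. PCs: A@1 B@1 C@3
Step 6: thread A executes A2 (x = 9). Shared: x=9 y=8 z=6. PCs: A@2 B@1 C@3
Step 7: thread B executes B2 (z = y). Shared: x=9 y=8 z=8. PCs: A@2 B@2 C@3
Step 8: thread B executes B3 (x = z + 2). Shared: x=10 y=8 z=8. PCs: A@2 B@3 C@3
Step 9: thread A executes A3 (y = z - 2). Shared: x=10 y=6 z=8. PCs: A@3 B@3 C@3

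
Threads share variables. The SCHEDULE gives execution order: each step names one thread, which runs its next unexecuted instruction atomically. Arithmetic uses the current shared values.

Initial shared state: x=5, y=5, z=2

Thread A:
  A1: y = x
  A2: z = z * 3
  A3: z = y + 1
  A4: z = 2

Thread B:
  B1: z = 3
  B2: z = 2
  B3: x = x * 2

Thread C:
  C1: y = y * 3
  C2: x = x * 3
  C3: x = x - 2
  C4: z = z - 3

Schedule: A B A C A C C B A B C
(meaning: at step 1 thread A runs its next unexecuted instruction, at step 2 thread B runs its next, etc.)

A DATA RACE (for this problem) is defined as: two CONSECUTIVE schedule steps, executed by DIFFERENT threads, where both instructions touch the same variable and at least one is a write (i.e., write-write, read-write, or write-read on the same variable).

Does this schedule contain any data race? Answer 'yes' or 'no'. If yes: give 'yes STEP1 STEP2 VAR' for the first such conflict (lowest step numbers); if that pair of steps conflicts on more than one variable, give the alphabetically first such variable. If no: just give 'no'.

Answer: yes 2 3 z

Derivation:
Steps 1,2: A(r=x,w=y) vs B(r=-,w=z). No conflict.
Steps 2,3: B(z = 3) vs A(z = z * 3). RACE on z (W-W).
Steps 3,4: A(r=z,w=z) vs C(r=y,w=y). No conflict.
Steps 4,5: C(y = y * 3) vs A(z = y + 1). RACE on y (W-R).
Steps 5,6: A(r=y,w=z) vs C(r=x,w=x). No conflict.
Steps 6,7: same thread (C). No race.
Steps 7,8: C(r=x,w=x) vs B(r=-,w=z). No conflict.
Steps 8,9: B(z = 2) vs A(z = 2). RACE on z (W-W).
Steps 9,10: A(r=-,w=z) vs B(r=x,w=x). No conflict.
Steps 10,11: B(r=x,w=x) vs C(r=z,w=z). No conflict.
First conflict at steps 2,3.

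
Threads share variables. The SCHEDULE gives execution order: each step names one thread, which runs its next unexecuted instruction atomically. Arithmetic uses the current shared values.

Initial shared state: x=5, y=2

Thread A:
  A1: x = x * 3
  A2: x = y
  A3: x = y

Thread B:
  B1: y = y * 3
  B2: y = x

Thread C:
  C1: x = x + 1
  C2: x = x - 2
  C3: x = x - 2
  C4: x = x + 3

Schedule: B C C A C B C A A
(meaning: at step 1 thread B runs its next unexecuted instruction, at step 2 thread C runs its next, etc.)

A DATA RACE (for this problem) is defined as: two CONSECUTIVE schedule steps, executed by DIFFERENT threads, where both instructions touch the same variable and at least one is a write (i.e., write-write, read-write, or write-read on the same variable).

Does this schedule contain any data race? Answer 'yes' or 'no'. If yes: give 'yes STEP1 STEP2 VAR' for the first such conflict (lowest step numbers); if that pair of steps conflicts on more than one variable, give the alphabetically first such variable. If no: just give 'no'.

Steps 1,2: B(r=y,w=y) vs C(r=x,w=x). No conflict.
Steps 2,3: same thread (C). No race.
Steps 3,4: C(x = x - 2) vs A(x = x * 3). RACE on x (W-W).
Steps 4,5: A(x = x * 3) vs C(x = x - 2). RACE on x (W-W).
Steps 5,6: C(x = x - 2) vs B(y = x). RACE on x (W-R).
Steps 6,7: B(y = x) vs C(x = x + 3). RACE on x (R-W).
Steps 7,8: C(x = x + 3) vs A(x = y). RACE on x (W-W).
Steps 8,9: same thread (A). No race.
First conflict at steps 3,4.

Answer: yes 3 4 x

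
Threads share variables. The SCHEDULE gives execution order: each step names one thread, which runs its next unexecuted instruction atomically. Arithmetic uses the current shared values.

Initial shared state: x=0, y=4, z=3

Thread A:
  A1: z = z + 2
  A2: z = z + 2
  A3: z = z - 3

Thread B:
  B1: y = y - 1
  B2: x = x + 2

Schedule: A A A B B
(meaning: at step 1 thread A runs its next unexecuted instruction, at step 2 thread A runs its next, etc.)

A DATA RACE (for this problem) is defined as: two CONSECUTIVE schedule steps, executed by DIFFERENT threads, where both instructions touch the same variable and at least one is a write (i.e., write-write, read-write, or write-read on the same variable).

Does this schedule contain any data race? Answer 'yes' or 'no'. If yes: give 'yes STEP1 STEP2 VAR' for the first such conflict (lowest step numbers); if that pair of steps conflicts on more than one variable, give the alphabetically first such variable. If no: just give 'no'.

Steps 1,2: same thread (A). No race.
Steps 2,3: same thread (A). No race.
Steps 3,4: A(r=z,w=z) vs B(r=y,w=y). No conflict.
Steps 4,5: same thread (B). No race.

Answer: no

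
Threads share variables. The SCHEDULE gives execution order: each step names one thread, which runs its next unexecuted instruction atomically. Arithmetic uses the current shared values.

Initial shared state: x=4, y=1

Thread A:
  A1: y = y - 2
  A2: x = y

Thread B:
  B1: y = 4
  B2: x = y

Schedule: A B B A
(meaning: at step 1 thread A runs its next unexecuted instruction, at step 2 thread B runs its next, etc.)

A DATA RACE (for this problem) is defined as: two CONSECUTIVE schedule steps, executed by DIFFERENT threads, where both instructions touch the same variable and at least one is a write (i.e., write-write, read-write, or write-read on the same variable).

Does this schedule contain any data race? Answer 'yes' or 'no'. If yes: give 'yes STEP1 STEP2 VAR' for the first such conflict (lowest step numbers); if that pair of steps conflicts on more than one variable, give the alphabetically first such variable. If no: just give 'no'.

Answer: yes 1 2 y

Derivation:
Steps 1,2: A(y = y - 2) vs B(y = 4). RACE on y (W-W).
Steps 2,3: same thread (B). No race.
Steps 3,4: B(x = y) vs A(x = y). RACE on x (W-W).
First conflict at steps 1,2.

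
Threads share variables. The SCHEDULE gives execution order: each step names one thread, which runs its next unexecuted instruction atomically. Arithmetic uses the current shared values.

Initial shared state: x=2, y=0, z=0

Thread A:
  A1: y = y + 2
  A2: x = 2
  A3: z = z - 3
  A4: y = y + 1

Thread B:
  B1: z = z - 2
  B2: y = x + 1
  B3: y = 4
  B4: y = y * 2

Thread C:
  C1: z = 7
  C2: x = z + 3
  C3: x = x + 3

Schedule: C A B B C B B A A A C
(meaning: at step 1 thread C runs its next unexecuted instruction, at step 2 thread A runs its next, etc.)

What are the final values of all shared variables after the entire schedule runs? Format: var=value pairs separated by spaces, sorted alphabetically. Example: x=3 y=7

Step 1: thread C executes C1 (z = 7). Shared: x=2 y=0 z=7. PCs: A@0 B@0 C@1
Step 2: thread A executes A1 (y = y + 2). Shared: x=2 y=2 z=7. PCs: A@1 B@0 C@1
Step 3: thread B executes B1 (z = z - 2). Shared: x=2 y=2 z=5. PCs: A@1 B@1 C@1
Step 4: thread B executes B2 (y = x + 1). Shared: x=2 y=3 z=5. PCs: A@1 B@2 C@1
Step 5: thread C executes C2 (x = z + 3). Shared: x=8 y=3 z=5. PCs: A@1 B@2 C@2
Step 6: thread B executes B3 (y = 4). Shared: x=8 y=4 z=5. PCs: A@1 B@3 C@2
Step 7: thread B executes B4 (y = y * 2). Shared: x=8 y=8 z=5. PCs: A@1 B@4 C@2
Step 8: thread A executes A2 (x = 2). Shared: x=2 y=8 z=5. PCs: A@2 B@4 C@2
Step 9: thread A executes A3 (z = z - 3). Shared: x=2 y=8 z=2. PCs: A@3 B@4 C@2
Step 10: thread A executes A4 (y = y + 1). Shared: x=2 y=9 z=2. PCs: A@4 B@4 C@2
Step 11: thread C executes C3 (x = x + 3). Shared: x=5 y=9 z=2. PCs: A@4 B@4 C@3

Answer: x=5 y=9 z=2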